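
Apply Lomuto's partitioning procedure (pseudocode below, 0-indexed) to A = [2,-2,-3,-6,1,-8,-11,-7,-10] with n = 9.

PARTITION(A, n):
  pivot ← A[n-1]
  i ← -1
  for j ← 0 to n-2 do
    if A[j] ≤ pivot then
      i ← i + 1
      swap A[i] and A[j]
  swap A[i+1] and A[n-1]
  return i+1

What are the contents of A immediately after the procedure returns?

pivot=-10, i=-1
j=0: 2>-10, skip
j=1: -2>-10, skip
j=2: -3>-10, skip
j=3: -6>-10, skip
j=4: 1>-10, skip
j=5: -8>-10, skip
j=6: -11≤-10, i=0, swap(0,6) ⇒ [-11,-2,-3,-6,1,-8,2,-7,-10]
j=7: -7>-10, skip
swap(1,8) ⇒ [-11,-10,-3,-6,1,-8,2,-7,-2]; return 1

[-11,-10,-3,-6,1,-8,2,-7,-2]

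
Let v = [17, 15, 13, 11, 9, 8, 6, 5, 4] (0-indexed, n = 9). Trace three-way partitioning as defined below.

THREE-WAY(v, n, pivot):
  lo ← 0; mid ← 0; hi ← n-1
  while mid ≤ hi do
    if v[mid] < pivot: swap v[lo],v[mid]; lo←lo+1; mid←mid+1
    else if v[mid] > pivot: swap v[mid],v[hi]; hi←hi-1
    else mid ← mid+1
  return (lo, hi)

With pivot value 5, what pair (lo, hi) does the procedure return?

pivot = 5; lo=0, mid=0, hi=8
v[mid]=17>5: swap v[0],v[8]; hi=7 → [4, 15, 13, 11, 9, 8, 6, 5, 17]
v[mid]=4<5: swap v[0],v[0]; lo=1,mid=1 → [4, 15, 13, 11, 9, 8, 6, 5, 17]
v[mid]=15>5: swap v[1],v[7]; hi=6 → [4, 5, 13, 11, 9, 8, 6, 15, 17]
v[mid]=5=5: mid=2
v[mid]=13>5: swap v[2],v[6]; hi=5 → [4, 5, 6, 11, 9, 8, 13, 15, 17]
v[mid]=6>5: swap v[2],v[5]; hi=4 → [4, 5, 8, 11, 9, 6, 13, 15, 17]
v[mid]=8>5: swap v[2],v[4]; hi=3 → [4, 5, 9, 11, 8, 6, 13, 15, 17]
v[mid]=9>5: swap v[2],v[3]; hi=2 → [4, 5, 11, 9, 8, 6, 13, 15, 17]
v[mid]=11>5: swap v[2],v[2]; hi=1 → [4, 5, 11, 9, 8, 6, 13, 15, 17]
end: lo=1, hi=1; v = [4, 5, 11, 9, 8, 6, 13, 15, 17]

(1, 1)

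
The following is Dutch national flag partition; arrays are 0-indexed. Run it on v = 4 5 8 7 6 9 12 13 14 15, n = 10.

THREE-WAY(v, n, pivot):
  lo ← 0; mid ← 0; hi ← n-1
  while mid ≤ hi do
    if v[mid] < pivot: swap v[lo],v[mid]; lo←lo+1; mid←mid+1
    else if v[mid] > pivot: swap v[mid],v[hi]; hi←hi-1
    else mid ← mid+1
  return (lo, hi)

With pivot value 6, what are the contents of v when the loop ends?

lo=0 mid=0 hi=9
4<6: swap(0,0), lo=1 mid=1 ⇒ 4 5 8 7 6 9 12 13 14 15
5<6: swap(1,1), lo=2 mid=2 ⇒ 4 5 8 7 6 9 12 13 14 15
8>6: swap(2,9), hi=8 ⇒ 4 5 15 7 6 9 12 13 14 8
15>6: swap(2,8), hi=7 ⇒ 4 5 14 7 6 9 12 13 15 8
14>6: swap(2,7), hi=6 ⇒ 4 5 13 7 6 9 12 14 15 8
13>6: swap(2,6), hi=5 ⇒ 4 5 12 7 6 9 13 14 15 8
12>6: swap(2,5), hi=4 ⇒ 4 5 9 7 6 12 13 14 15 8
9>6: swap(2,4), hi=3 ⇒ 4 5 6 7 9 12 13 14 15 8
6=6: mid=3
7>6: swap(3,3), hi=2 ⇒ 4 5 6 7 9 12 13 14 15 8
done. lo=2 hi=2; v=4 5 6 7 9 12 13 14 15 8

4 5 6 7 9 12 13 14 15 8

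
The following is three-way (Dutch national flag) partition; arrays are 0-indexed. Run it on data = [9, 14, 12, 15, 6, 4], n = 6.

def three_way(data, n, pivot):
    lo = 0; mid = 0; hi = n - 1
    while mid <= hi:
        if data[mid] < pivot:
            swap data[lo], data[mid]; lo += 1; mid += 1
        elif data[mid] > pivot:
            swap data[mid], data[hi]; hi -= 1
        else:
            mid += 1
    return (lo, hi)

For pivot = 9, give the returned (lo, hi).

lo=0 mid=0 hi=5
9=9: mid=1
14>9: swap(1,5), hi=4 ⇒ [9, 4, 12, 15, 6, 14]
4<9: swap(0,1), lo=1 mid=2 ⇒ [4, 9, 12, 15, 6, 14]
12>9: swap(2,4), hi=3 ⇒ [4, 9, 6, 15, 12, 14]
6<9: swap(1,2), lo=2 mid=3 ⇒ [4, 6, 9, 15, 12, 14]
15>9: swap(3,3), hi=2 ⇒ [4, 6, 9, 15, 12, 14]
done. lo=2 hi=2; data=[4, 6, 9, 15, 12, 14]

(2, 2)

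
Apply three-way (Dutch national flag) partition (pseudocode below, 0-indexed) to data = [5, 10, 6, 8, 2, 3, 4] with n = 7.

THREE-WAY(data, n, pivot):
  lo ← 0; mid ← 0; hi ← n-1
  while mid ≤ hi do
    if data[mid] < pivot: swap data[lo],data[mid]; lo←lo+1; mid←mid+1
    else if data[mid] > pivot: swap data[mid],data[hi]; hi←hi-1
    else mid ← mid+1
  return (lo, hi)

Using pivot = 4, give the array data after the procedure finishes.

[3, 2, 4, 8, 6, 10, 5]

lo=0 mid=0 hi=6
5>4: swap(0,6), hi=5 ⇒ [4, 10, 6, 8, 2, 3, 5]
4=4: mid=1
10>4: swap(1,5), hi=4 ⇒ [4, 3, 6, 8, 2, 10, 5]
3<4: swap(0,1), lo=1 mid=2 ⇒ [3, 4, 6, 8, 2, 10, 5]
6>4: swap(2,4), hi=3 ⇒ [3, 4, 2, 8, 6, 10, 5]
2<4: swap(1,2), lo=2 mid=3 ⇒ [3, 2, 4, 8, 6, 10, 5]
8>4: swap(3,3), hi=2 ⇒ [3, 2, 4, 8, 6, 10, 5]
done. lo=2 hi=2; data=[3, 2, 4, 8, 6, 10, 5]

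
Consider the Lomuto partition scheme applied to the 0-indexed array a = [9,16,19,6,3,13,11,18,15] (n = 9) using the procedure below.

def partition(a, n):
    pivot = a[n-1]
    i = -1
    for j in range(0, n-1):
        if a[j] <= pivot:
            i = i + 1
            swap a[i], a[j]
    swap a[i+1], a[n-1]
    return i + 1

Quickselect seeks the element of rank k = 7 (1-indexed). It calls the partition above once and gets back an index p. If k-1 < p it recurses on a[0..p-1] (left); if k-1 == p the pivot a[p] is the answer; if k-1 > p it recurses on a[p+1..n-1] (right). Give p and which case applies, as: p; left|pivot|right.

pivot=15, i=-1
j=0: 9≤15, i=0, swap(0,0) ⇒ [9,16,19,6,3,13,11,18,15]
j=1: 16>15, skip
j=2: 19>15, skip
j=3: 6≤15, i=1, swap(1,3) ⇒ [9,6,19,16,3,13,11,18,15]
j=4: 3≤15, i=2, swap(2,4) ⇒ [9,6,3,16,19,13,11,18,15]
j=5: 13≤15, i=3, swap(3,5) ⇒ [9,6,3,13,19,16,11,18,15]
j=6: 11≤15, i=4, swap(4,6) ⇒ [9,6,3,13,11,16,19,18,15]
j=7: 18>15, skip
swap(5,8) ⇒ [9,6,3,13,11,15,19,18,16]; return 5
p = 5; k-1 = 6 > 5 ⇒ right

5; right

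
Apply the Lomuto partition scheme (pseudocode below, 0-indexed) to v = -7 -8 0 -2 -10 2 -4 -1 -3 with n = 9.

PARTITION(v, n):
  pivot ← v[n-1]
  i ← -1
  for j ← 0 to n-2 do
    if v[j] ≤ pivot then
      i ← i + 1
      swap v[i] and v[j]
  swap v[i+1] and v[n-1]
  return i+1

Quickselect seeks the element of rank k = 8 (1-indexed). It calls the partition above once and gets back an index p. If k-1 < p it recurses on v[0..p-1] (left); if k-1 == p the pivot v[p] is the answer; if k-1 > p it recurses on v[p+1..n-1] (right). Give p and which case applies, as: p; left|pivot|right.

pivot = v[8] = -3; i = -1
j=0: v[0]=-7 ≤ -3 → i=0, swap v[0],v[0] (no change) → -7 -8 0 -2 -10 2 -4 -1 -3
j=1: v[1]=-8 ≤ -3 → i=1, swap v[1],v[1] (no change) → -7 -8 0 -2 -10 2 -4 -1 -3
j=2: v[2]=0 > -3 → no swap
j=3: v[3]=-2 > -3 → no swap
j=4: v[4]=-10 ≤ -3 → i=2, swap v[2],v[4] → -7 -8 -10 -2 0 2 -4 -1 -3
j=5: v[5]=2 > -3 → no swap
j=6: v[6]=-4 ≤ -3 → i=3, swap v[3],v[6] → -7 -8 -10 -4 0 2 -2 -1 -3
j=7: v[7]=-1 > -3 → no swap
final swap v[4],v[8] → -7 -8 -10 -4 -3 2 -2 -1 0; return 4
p = 4; k-1 = 7 > 4 ⇒ right

4; right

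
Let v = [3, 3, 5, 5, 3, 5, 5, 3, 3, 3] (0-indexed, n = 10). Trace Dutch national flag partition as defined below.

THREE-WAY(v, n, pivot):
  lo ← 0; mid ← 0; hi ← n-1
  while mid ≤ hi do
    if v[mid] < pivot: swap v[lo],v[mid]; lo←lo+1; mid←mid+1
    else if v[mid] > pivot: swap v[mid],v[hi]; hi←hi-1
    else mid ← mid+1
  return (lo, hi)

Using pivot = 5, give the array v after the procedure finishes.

lo=0 mid=0 hi=9
3<5: swap(0,0), lo=1 mid=1 ⇒ [3, 3, 5, 5, 3, 5, 5, 3, 3, 3]
3<5: swap(1,1), lo=2 mid=2 ⇒ [3, 3, 5, 5, 3, 5, 5, 3, 3, 3]
5=5: mid=3
5=5: mid=4
3<5: swap(2,4), lo=3 mid=5 ⇒ [3, 3, 3, 5, 5, 5, 5, 3, 3, 3]
5=5: mid=6
5=5: mid=7
3<5: swap(3,7), lo=4 mid=8 ⇒ [3, 3, 3, 3, 5, 5, 5, 5, 3, 3]
3<5: swap(4,8), lo=5 mid=9 ⇒ [3, 3, 3, 3, 3, 5, 5, 5, 5, 3]
3<5: swap(5,9), lo=6 mid=10 ⇒ [3, 3, 3, 3, 3, 3, 5, 5, 5, 5]
done. lo=6 hi=9; v=[3, 3, 3, 3, 3, 3, 5, 5, 5, 5]

[3, 3, 3, 3, 3, 3, 5, 5, 5, 5]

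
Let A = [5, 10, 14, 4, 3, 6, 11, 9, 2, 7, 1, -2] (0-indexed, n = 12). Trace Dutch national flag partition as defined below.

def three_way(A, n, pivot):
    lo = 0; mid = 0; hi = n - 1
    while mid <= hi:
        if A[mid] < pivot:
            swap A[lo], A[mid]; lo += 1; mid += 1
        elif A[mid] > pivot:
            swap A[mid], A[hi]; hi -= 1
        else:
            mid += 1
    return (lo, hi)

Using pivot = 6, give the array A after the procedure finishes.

[5, -2, 1, 4, 3, 2, 6, 9, 7, 11, 14, 10]

lo=0 mid=0 hi=11
5<6: swap(0,0), lo=1 mid=1 ⇒ [5, 10, 14, 4, 3, 6, 11, 9, 2, 7, 1, -2]
10>6: swap(1,11), hi=10 ⇒ [5, -2, 14, 4, 3, 6, 11, 9, 2, 7, 1, 10]
-2<6: swap(1,1), lo=2 mid=2 ⇒ [5, -2, 14, 4, 3, 6, 11, 9, 2, 7, 1, 10]
14>6: swap(2,10), hi=9 ⇒ [5, -2, 1, 4, 3, 6, 11, 9, 2, 7, 14, 10]
1<6: swap(2,2), lo=3 mid=3 ⇒ [5, -2, 1, 4, 3, 6, 11, 9, 2, 7, 14, 10]
4<6: swap(3,3), lo=4 mid=4 ⇒ [5, -2, 1, 4, 3, 6, 11, 9, 2, 7, 14, 10]
3<6: swap(4,4), lo=5 mid=5 ⇒ [5, -2, 1, 4, 3, 6, 11, 9, 2, 7, 14, 10]
6=6: mid=6
11>6: swap(6,9), hi=8 ⇒ [5, -2, 1, 4, 3, 6, 7, 9, 2, 11, 14, 10]
7>6: swap(6,8), hi=7 ⇒ [5, -2, 1, 4, 3, 6, 2, 9, 7, 11, 14, 10]
2<6: swap(5,6), lo=6 mid=7 ⇒ [5, -2, 1, 4, 3, 2, 6, 9, 7, 11, 14, 10]
9>6: swap(7,7), hi=6 ⇒ [5, -2, 1, 4, 3, 2, 6, 9, 7, 11, 14, 10]
done. lo=6 hi=6; A=[5, -2, 1, 4, 3, 2, 6, 9, 7, 11, 14, 10]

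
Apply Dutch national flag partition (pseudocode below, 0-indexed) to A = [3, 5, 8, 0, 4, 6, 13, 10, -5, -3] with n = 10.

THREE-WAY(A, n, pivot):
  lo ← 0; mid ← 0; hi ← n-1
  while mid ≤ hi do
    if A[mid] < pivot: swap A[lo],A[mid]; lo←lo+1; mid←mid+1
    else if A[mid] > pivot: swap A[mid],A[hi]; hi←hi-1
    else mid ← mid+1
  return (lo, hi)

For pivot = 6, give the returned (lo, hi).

(6, 6)

pivot = 6; lo=0, mid=0, hi=9
A[mid]=3<6: swap A[0],A[0]; lo=1,mid=1 → [3, 5, 8, 0, 4, 6, 13, 10, -5, -3]
A[mid]=5<6: swap A[1],A[1]; lo=2,mid=2 → [3, 5, 8, 0, 4, 6, 13, 10, -5, -3]
A[mid]=8>6: swap A[2],A[9]; hi=8 → [3, 5, -3, 0, 4, 6, 13, 10, -5, 8]
A[mid]=-3<6: swap A[2],A[2]; lo=3,mid=3 → [3, 5, -3, 0, 4, 6, 13, 10, -5, 8]
A[mid]=0<6: swap A[3],A[3]; lo=4,mid=4 → [3, 5, -3, 0, 4, 6, 13, 10, -5, 8]
A[mid]=4<6: swap A[4],A[4]; lo=5,mid=5 → [3, 5, -3, 0, 4, 6, 13, 10, -5, 8]
A[mid]=6=6: mid=6
A[mid]=13>6: swap A[6],A[8]; hi=7 → [3, 5, -3, 0, 4, 6, -5, 10, 13, 8]
A[mid]=-5<6: swap A[5],A[6]; lo=6,mid=7 → [3, 5, -3, 0, 4, -5, 6, 10, 13, 8]
A[mid]=10>6: swap A[7],A[7]; hi=6 → [3, 5, -3, 0, 4, -5, 6, 10, 13, 8]
end: lo=6, hi=6; A = [3, 5, -3, 0, 4, -5, 6, 10, 13, 8]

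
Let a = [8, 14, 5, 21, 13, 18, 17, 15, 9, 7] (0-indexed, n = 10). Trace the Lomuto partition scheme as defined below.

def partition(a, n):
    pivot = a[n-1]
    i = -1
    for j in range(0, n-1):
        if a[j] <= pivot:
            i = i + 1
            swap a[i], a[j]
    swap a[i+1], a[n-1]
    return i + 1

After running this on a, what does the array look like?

[5, 7, 8, 21, 13, 18, 17, 15, 9, 14]

pivot=7, i=-1
j=0: 8>7, skip
j=1: 14>7, skip
j=2: 5≤7, i=0, swap(0,2) ⇒ [5, 14, 8, 21, 13, 18, 17, 15, 9, 7]
j=3: 21>7, skip
j=4: 13>7, skip
j=5: 18>7, skip
j=6: 17>7, skip
j=7: 15>7, skip
j=8: 9>7, skip
swap(1,9) ⇒ [5, 7, 8, 21, 13, 18, 17, 15, 9, 14]; return 1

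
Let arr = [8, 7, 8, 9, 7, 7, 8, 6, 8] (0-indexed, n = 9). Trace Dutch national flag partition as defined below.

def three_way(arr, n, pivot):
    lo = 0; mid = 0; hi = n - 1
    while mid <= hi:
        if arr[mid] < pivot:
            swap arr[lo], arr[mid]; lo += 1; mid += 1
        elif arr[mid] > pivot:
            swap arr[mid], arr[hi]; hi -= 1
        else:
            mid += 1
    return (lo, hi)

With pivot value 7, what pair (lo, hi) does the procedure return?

(1, 3)

lo=0 mid=0 hi=8
8>7: swap(0,8), hi=7 ⇒ [8, 7, 8, 9, 7, 7, 8, 6, 8]
8>7: swap(0,7), hi=6 ⇒ [6, 7, 8, 9, 7, 7, 8, 8, 8]
6<7: swap(0,0), lo=1 mid=1 ⇒ [6, 7, 8, 9, 7, 7, 8, 8, 8]
7=7: mid=2
8>7: swap(2,6), hi=5 ⇒ [6, 7, 8, 9, 7, 7, 8, 8, 8]
8>7: swap(2,5), hi=4 ⇒ [6, 7, 7, 9, 7, 8, 8, 8, 8]
7=7: mid=3
9>7: swap(3,4), hi=3 ⇒ [6, 7, 7, 7, 9, 8, 8, 8, 8]
7=7: mid=4
done. lo=1 hi=3; arr=[6, 7, 7, 7, 9, 8, 8, 8, 8]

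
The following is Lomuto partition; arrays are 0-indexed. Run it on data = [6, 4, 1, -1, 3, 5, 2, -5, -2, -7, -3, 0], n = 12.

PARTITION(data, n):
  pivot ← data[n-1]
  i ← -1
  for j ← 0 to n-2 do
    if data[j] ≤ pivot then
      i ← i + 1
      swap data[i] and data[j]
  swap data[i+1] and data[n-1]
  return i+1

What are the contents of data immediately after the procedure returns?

pivot=0, i=-1
j=0: 6>0, skip
j=1: 4>0, skip
j=2: 1>0, skip
j=3: -1≤0, i=0, swap(0,3) ⇒ [-1, 4, 1, 6, 3, 5, 2, -5, -2, -7, -3, 0]
j=4: 3>0, skip
j=5: 5>0, skip
j=6: 2>0, skip
j=7: -5≤0, i=1, swap(1,7) ⇒ [-1, -5, 1, 6, 3, 5, 2, 4, -2, -7, -3, 0]
j=8: -2≤0, i=2, swap(2,8) ⇒ [-1, -5, -2, 6, 3, 5, 2, 4, 1, -7, -3, 0]
j=9: -7≤0, i=3, swap(3,9) ⇒ [-1, -5, -2, -7, 3, 5, 2, 4, 1, 6, -3, 0]
j=10: -3≤0, i=4, swap(4,10) ⇒ [-1, -5, -2, -7, -3, 5, 2, 4, 1, 6, 3, 0]
swap(5,11) ⇒ [-1, -5, -2, -7, -3, 0, 2, 4, 1, 6, 3, 5]; return 5

[-1, -5, -2, -7, -3, 0, 2, 4, 1, 6, 3, 5]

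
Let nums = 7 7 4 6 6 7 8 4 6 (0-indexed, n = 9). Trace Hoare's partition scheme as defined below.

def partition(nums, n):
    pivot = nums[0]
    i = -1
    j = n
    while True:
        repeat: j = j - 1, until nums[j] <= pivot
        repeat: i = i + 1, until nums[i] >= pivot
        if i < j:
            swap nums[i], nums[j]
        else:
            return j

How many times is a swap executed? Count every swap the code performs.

pivot = nums[0] = 7; i = -1, j = 9
j→8 (nums[8]=6≤7), i→0 (nums[0]=7≥7); i<j, swap → 6 7 4 6 6 7 8 4 7
j→7 (nums[7]=4≤7), i→1 (nums[1]=7≥7); i<j, swap → 6 4 4 6 6 7 8 7 7
j→5, i→5; i≥j, return j=5. nums = 6 4 4 6 6 7 8 7 7

2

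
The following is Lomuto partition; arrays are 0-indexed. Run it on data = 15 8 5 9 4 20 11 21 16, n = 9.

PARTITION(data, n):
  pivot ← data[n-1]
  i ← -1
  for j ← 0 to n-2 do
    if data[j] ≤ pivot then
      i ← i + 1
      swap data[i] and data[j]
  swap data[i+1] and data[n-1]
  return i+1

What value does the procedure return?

pivot=16, i=-1
j=0: 15≤16, i=0, swap(0,0) ⇒ 15 8 5 9 4 20 11 21 16
j=1: 8≤16, i=1, swap(1,1) ⇒ 15 8 5 9 4 20 11 21 16
j=2: 5≤16, i=2, swap(2,2) ⇒ 15 8 5 9 4 20 11 21 16
j=3: 9≤16, i=3, swap(3,3) ⇒ 15 8 5 9 4 20 11 21 16
j=4: 4≤16, i=4, swap(4,4) ⇒ 15 8 5 9 4 20 11 21 16
j=5: 20>16, skip
j=6: 11≤16, i=5, swap(5,6) ⇒ 15 8 5 9 4 11 20 21 16
j=7: 21>16, skip
swap(6,8) ⇒ 15 8 5 9 4 11 16 21 20; return 6

6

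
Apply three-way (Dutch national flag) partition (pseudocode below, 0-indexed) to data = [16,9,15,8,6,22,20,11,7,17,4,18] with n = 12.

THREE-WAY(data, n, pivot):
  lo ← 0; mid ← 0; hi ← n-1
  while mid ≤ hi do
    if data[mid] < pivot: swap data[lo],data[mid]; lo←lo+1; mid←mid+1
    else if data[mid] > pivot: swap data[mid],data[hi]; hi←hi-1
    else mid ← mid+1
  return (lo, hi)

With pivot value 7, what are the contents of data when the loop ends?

pivot = 7; lo=0, mid=0, hi=11
data[mid]=16>7: swap data[0],data[11]; hi=10 → [18,9,15,8,6,22,20,11,7,17,4,16]
data[mid]=18>7: swap data[0],data[10]; hi=9 → [4,9,15,8,6,22,20,11,7,17,18,16]
data[mid]=4<7: swap data[0],data[0]; lo=1,mid=1 → [4,9,15,8,6,22,20,11,7,17,18,16]
data[mid]=9>7: swap data[1],data[9]; hi=8 → [4,17,15,8,6,22,20,11,7,9,18,16]
data[mid]=17>7: swap data[1],data[8]; hi=7 → [4,7,15,8,6,22,20,11,17,9,18,16]
data[mid]=7=7: mid=2
data[mid]=15>7: swap data[2],data[7]; hi=6 → [4,7,11,8,6,22,20,15,17,9,18,16]
data[mid]=11>7: swap data[2],data[6]; hi=5 → [4,7,20,8,6,22,11,15,17,9,18,16]
data[mid]=20>7: swap data[2],data[5]; hi=4 → [4,7,22,8,6,20,11,15,17,9,18,16]
data[mid]=22>7: swap data[2],data[4]; hi=3 → [4,7,6,8,22,20,11,15,17,9,18,16]
data[mid]=6<7: swap data[1],data[2]; lo=2,mid=3 → [4,6,7,8,22,20,11,15,17,9,18,16]
data[mid]=8>7: swap data[3],data[3]; hi=2 → [4,6,7,8,22,20,11,15,17,9,18,16]
end: lo=2, hi=2; data = [4,6,7,8,22,20,11,15,17,9,18,16]

[4,6,7,8,22,20,11,15,17,9,18,16]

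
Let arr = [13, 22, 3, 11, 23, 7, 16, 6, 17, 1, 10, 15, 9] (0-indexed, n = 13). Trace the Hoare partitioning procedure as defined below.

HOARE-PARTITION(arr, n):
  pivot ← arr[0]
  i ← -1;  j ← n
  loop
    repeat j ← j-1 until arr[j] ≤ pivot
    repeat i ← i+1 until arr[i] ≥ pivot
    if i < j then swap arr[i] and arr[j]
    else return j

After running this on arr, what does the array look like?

[9, 10, 3, 11, 1, 7, 6, 16, 17, 23, 22, 15, 13]

pivot=13
j stops at 12 (9), i stops at 0 (13); swap ⇒ [9, 22, 3, 11, 23, 7, 16, 6, 17, 1, 10, 15, 13]
j stops at 10 (10), i stops at 1 (22); swap ⇒ [9, 10, 3, 11, 23, 7, 16, 6, 17, 1, 22, 15, 13]
j stops at 9 (1), i stops at 4 (23); swap ⇒ [9, 10, 3, 11, 1, 7, 16, 6, 17, 23, 22, 15, 13]
j stops at 7 (6), i stops at 6 (16); swap ⇒ [9, 10, 3, 11, 1, 7, 6, 16, 17, 23, 22, 15, 13]
j stops at 6, i stops at 7; i≥j ⇒ return 6. arr=[9, 10, 3, 11, 1, 7, 6, 16, 17, 23, 22, 15, 13]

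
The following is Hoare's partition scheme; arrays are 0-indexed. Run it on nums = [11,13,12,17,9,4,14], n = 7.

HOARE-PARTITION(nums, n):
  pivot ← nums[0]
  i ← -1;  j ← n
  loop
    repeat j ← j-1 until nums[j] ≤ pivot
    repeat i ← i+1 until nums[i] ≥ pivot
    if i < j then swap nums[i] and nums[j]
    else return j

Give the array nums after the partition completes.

pivot=11
j stops at 5 (4), i stops at 0 (11); swap ⇒ [4,13,12,17,9,11,14]
j stops at 4 (9), i stops at 1 (13); swap ⇒ [4,9,12,17,13,11,14]
j stops at 1, i stops at 2; i≥j ⇒ return 1. nums=[4,9,12,17,13,11,14]

[4,9,12,17,13,11,14]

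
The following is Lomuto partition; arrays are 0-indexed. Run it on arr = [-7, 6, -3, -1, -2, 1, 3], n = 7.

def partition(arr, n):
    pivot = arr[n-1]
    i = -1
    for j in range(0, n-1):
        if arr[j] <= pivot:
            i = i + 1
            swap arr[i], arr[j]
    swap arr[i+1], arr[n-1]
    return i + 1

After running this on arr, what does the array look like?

pivot=3, i=-1
j=0: -7≤3, i=0, swap(0,0) ⇒ [-7, 6, -3, -1, -2, 1, 3]
j=1: 6>3, skip
j=2: -3≤3, i=1, swap(1,2) ⇒ [-7, -3, 6, -1, -2, 1, 3]
j=3: -1≤3, i=2, swap(2,3) ⇒ [-7, -3, -1, 6, -2, 1, 3]
j=4: -2≤3, i=3, swap(3,4) ⇒ [-7, -3, -1, -2, 6, 1, 3]
j=5: 1≤3, i=4, swap(4,5) ⇒ [-7, -3, -1, -2, 1, 6, 3]
swap(5,6) ⇒ [-7, -3, -1, -2, 1, 3, 6]; return 5

[-7, -3, -1, -2, 1, 3, 6]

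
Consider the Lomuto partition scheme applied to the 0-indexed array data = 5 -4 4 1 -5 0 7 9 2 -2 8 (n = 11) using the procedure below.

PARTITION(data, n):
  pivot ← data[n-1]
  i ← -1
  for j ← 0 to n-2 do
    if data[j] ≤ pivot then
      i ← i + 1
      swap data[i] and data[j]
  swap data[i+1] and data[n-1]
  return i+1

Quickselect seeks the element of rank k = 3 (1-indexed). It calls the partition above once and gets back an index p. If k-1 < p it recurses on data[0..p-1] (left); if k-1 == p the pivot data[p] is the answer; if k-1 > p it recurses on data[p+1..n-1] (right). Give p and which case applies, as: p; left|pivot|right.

9; left

pivot=8, i=-1
j=0: 5≤8, i=0, swap(0,0) ⇒ 5 -4 4 1 -5 0 7 9 2 -2 8
j=1: -4≤8, i=1, swap(1,1) ⇒ 5 -4 4 1 -5 0 7 9 2 -2 8
j=2: 4≤8, i=2, swap(2,2) ⇒ 5 -4 4 1 -5 0 7 9 2 -2 8
j=3: 1≤8, i=3, swap(3,3) ⇒ 5 -4 4 1 -5 0 7 9 2 -2 8
j=4: -5≤8, i=4, swap(4,4) ⇒ 5 -4 4 1 -5 0 7 9 2 -2 8
j=5: 0≤8, i=5, swap(5,5) ⇒ 5 -4 4 1 -5 0 7 9 2 -2 8
j=6: 7≤8, i=6, swap(6,6) ⇒ 5 -4 4 1 -5 0 7 9 2 -2 8
j=7: 9>8, skip
j=8: 2≤8, i=7, swap(7,8) ⇒ 5 -4 4 1 -5 0 7 2 9 -2 8
j=9: -2≤8, i=8, swap(8,9) ⇒ 5 -4 4 1 -5 0 7 2 -2 9 8
swap(9,10) ⇒ 5 -4 4 1 -5 0 7 2 -2 8 9; return 9
p = 9; k-1 = 2 < 9 ⇒ left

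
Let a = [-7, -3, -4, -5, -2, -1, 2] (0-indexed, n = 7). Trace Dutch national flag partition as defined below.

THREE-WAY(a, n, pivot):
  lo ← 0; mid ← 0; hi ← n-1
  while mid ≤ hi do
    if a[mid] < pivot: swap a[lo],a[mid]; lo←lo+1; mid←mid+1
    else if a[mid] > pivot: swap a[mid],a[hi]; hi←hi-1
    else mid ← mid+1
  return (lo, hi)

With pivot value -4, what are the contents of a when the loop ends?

lo=0 mid=0 hi=6
-7<-4: swap(0,0), lo=1 mid=1 ⇒ [-7, -3, -4, -5, -2, -1, 2]
-3>-4: swap(1,6), hi=5 ⇒ [-7, 2, -4, -5, -2, -1, -3]
2>-4: swap(1,5), hi=4 ⇒ [-7, -1, -4, -5, -2, 2, -3]
-1>-4: swap(1,4), hi=3 ⇒ [-7, -2, -4, -5, -1, 2, -3]
-2>-4: swap(1,3), hi=2 ⇒ [-7, -5, -4, -2, -1, 2, -3]
-5<-4: swap(1,1), lo=2 mid=2 ⇒ [-7, -5, -4, -2, -1, 2, -3]
-4=-4: mid=3
done. lo=2 hi=2; a=[-7, -5, -4, -2, -1, 2, -3]

[-7, -5, -4, -2, -1, 2, -3]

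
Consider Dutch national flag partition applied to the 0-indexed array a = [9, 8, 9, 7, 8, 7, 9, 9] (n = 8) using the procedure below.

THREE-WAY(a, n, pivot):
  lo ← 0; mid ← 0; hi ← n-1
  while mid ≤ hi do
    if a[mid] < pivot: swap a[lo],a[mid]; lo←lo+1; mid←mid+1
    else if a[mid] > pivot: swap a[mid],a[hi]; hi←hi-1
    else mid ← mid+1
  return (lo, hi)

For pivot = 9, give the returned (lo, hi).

(4, 7)

pivot = 9; lo=0, mid=0, hi=7
a[mid]=9=9: mid=1
a[mid]=8<9: swap a[0],a[1]; lo=1,mid=2 → [8, 9, 9, 7, 8, 7, 9, 9]
a[mid]=9=9: mid=3
a[mid]=7<9: swap a[1],a[3]; lo=2,mid=4 → [8, 7, 9, 9, 8, 7, 9, 9]
a[mid]=8<9: swap a[2],a[4]; lo=3,mid=5 → [8, 7, 8, 9, 9, 7, 9, 9]
a[mid]=7<9: swap a[3],a[5]; lo=4,mid=6 → [8, 7, 8, 7, 9, 9, 9, 9]
a[mid]=9=9: mid=7
a[mid]=9=9: mid=8
end: lo=4, hi=7; a = [8, 7, 8, 7, 9, 9, 9, 9]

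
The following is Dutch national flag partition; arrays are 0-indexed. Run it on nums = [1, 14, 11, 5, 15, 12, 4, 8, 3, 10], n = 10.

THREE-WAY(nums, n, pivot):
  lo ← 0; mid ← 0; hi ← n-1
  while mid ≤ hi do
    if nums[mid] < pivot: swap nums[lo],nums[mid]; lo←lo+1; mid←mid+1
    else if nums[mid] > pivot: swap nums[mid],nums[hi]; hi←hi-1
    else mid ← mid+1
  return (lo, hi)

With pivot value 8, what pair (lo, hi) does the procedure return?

lo=0 mid=0 hi=9
1<8: swap(0,0), lo=1 mid=1 ⇒ [1, 14, 11, 5, 15, 12, 4, 8, 3, 10]
14>8: swap(1,9), hi=8 ⇒ [1, 10, 11, 5, 15, 12, 4, 8, 3, 14]
10>8: swap(1,8), hi=7 ⇒ [1, 3, 11, 5, 15, 12, 4, 8, 10, 14]
3<8: swap(1,1), lo=2 mid=2 ⇒ [1, 3, 11, 5, 15, 12, 4, 8, 10, 14]
11>8: swap(2,7), hi=6 ⇒ [1, 3, 8, 5, 15, 12, 4, 11, 10, 14]
8=8: mid=3
5<8: swap(2,3), lo=3 mid=4 ⇒ [1, 3, 5, 8, 15, 12, 4, 11, 10, 14]
15>8: swap(4,6), hi=5 ⇒ [1, 3, 5, 8, 4, 12, 15, 11, 10, 14]
4<8: swap(3,4), lo=4 mid=5 ⇒ [1, 3, 5, 4, 8, 12, 15, 11, 10, 14]
12>8: swap(5,5), hi=4 ⇒ [1, 3, 5, 4, 8, 12, 15, 11, 10, 14]
done. lo=4 hi=4; nums=[1, 3, 5, 4, 8, 12, 15, 11, 10, 14]

(4, 4)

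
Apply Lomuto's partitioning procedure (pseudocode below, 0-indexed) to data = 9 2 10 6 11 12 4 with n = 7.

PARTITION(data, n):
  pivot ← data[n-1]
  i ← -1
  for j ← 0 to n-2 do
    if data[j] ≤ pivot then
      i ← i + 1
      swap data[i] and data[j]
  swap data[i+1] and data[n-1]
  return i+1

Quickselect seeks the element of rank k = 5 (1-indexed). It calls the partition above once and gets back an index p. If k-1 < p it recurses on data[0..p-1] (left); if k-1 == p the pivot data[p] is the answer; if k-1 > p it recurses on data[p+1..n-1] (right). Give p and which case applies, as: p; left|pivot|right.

pivot=4, i=-1
j=0: 9>4, skip
j=1: 2≤4, i=0, swap(0,1) ⇒ 2 9 10 6 11 12 4
j=2: 10>4, skip
j=3: 6>4, skip
j=4: 11>4, skip
j=5: 12>4, skip
swap(1,6) ⇒ 2 4 10 6 11 12 9; return 1
p = 1; k-1 = 4 > 1 ⇒ right

1; right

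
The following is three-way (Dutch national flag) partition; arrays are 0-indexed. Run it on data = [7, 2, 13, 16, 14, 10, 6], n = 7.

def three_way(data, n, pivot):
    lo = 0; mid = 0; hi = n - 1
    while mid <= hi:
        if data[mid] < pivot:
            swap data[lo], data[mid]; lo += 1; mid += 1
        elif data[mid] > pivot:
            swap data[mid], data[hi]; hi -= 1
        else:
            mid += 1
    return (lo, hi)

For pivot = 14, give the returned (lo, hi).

pivot = 14; lo=0, mid=0, hi=6
data[mid]=7<14: swap data[0],data[0]; lo=1,mid=1 → [7, 2, 13, 16, 14, 10, 6]
data[mid]=2<14: swap data[1],data[1]; lo=2,mid=2 → [7, 2, 13, 16, 14, 10, 6]
data[mid]=13<14: swap data[2],data[2]; lo=3,mid=3 → [7, 2, 13, 16, 14, 10, 6]
data[mid]=16>14: swap data[3],data[6]; hi=5 → [7, 2, 13, 6, 14, 10, 16]
data[mid]=6<14: swap data[3],data[3]; lo=4,mid=4 → [7, 2, 13, 6, 14, 10, 16]
data[mid]=14=14: mid=5
data[mid]=10<14: swap data[4],data[5]; lo=5,mid=6 → [7, 2, 13, 6, 10, 14, 16]
end: lo=5, hi=5; data = [7, 2, 13, 6, 10, 14, 16]

(5, 5)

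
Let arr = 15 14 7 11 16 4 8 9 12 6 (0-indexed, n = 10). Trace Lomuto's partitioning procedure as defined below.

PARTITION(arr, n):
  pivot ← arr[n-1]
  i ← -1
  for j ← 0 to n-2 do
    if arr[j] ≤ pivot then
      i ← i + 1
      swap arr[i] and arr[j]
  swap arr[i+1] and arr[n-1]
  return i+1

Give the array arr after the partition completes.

4 6 7 11 16 15 8 9 12 14

pivot = arr[9] = 6; i = -1
j=0: arr[0]=15 > 6 → no swap
j=1: arr[1]=14 > 6 → no swap
j=2: arr[2]=7 > 6 → no swap
j=3: arr[3]=11 > 6 → no swap
j=4: arr[4]=16 > 6 → no swap
j=5: arr[5]=4 ≤ 6 → i=0, swap arr[0],arr[5] → 4 14 7 11 16 15 8 9 12 6
j=6: arr[6]=8 > 6 → no swap
j=7: arr[7]=9 > 6 → no swap
j=8: arr[8]=12 > 6 → no swap
final swap arr[1],arr[9] → 4 6 7 11 16 15 8 9 12 14; return 1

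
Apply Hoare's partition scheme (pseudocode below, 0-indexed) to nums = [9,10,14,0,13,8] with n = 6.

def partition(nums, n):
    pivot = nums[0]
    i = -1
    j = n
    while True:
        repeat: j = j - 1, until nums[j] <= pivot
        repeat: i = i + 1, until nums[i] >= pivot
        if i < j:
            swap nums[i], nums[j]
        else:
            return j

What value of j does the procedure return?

1

pivot = nums[0] = 9; i = -1, j = 6
j→5 (nums[5]=8≤9), i→0 (nums[0]=9≥9); i<j, swap → [8,10,14,0,13,9]
j→3 (nums[3]=0≤9), i→1 (nums[1]=10≥9); i<j, swap → [8,0,14,10,13,9]
j→1, i→2; i≥j, return j=1. nums = [8,0,14,10,13,9]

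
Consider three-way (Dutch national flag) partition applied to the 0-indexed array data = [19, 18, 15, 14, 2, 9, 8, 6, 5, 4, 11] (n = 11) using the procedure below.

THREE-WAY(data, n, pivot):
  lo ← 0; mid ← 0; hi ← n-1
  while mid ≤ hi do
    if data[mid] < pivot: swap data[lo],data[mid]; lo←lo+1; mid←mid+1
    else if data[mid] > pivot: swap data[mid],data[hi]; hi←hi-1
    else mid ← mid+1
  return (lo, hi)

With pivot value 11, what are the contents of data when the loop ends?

[4, 5, 6, 2, 9, 8, 11, 14, 15, 18, 19]

pivot = 11; lo=0, mid=0, hi=10
data[mid]=19>11: swap data[0],data[10]; hi=9 → [11, 18, 15, 14, 2, 9, 8, 6, 5, 4, 19]
data[mid]=11=11: mid=1
data[mid]=18>11: swap data[1],data[9]; hi=8 → [11, 4, 15, 14, 2, 9, 8, 6, 5, 18, 19]
data[mid]=4<11: swap data[0],data[1]; lo=1,mid=2 → [4, 11, 15, 14, 2, 9, 8, 6, 5, 18, 19]
data[mid]=15>11: swap data[2],data[8]; hi=7 → [4, 11, 5, 14, 2, 9, 8, 6, 15, 18, 19]
data[mid]=5<11: swap data[1],data[2]; lo=2,mid=3 → [4, 5, 11, 14, 2, 9, 8, 6, 15, 18, 19]
data[mid]=14>11: swap data[3],data[7]; hi=6 → [4, 5, 11, 6, 2, 9, 8, 14, 15, 18, 19]
data[mid]=6<11: swap data[2],data[3]; lo=3,mid=4 → [4, 5, 6, 11, 2, 9, 8, 14, 15, 18, 19]
data[mid]=2<11: swap data[3],data[4]; lo=4,mid=5 → [4, 5, 6, 2, 11, 9, 8, 14, 15, 18, 19]
data[mid]=9<11: swap data[4],data[5]; lo=5,mid=6 → [4, 5, 6, 2, 9, 11, 8, 14, 15, 18, 19]
data[mid]=8<11: swap data[5],data[6]; lo=6,mid=7 → [4, 5, 6, 2, 9, 8, 11, 14, 15, 18, 19]
end: lo=6, hi=6; data = [4, 5, 6, 2, 9, 8, 11, 14, 15, 18, 19]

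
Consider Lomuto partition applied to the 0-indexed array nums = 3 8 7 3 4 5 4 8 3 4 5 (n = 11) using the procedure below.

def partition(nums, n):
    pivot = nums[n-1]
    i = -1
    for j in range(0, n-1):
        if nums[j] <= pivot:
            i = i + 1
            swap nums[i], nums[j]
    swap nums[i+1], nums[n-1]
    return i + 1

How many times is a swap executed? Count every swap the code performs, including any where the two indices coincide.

8

pivot=5, i=-1
j=0: 3≤5, i=0, swap(0,0) ⇒ 3 8 7 3 4 5 4 8 3 4 5
j=1: 8>5, skip
j=2: 7>5, skip
j=3: 3≤5, i=1, swap(1,3) ⇒ 3 3 7 8 4 5 4 8 3 4 5
j=4: 4≤5, i=2, swap(2,4) ⇒ 3 3 4 8 7 5 4 8 3 4 5
j=5: 5≤5, i=3, swap(3,5) ⇒ 3 3 4 5 7 8 4 8 3 4 5
j=6: 4≤5, i=4, swap(4,6) ⇒ 3 3 4 5 4 8 7 8 3 4 5
j=7: 8>5, skip
j=8: 3≤5, i=5, swap(5,8) ⇒ 3 3 4 5 4 3 7 8 8 4 5
j=9: 4≤5, i=6, swap(6,9) ⇒ 3 3 4 5 4 3 4 8 8 7 5
swap(7,10) ⇒ 3 3 4 5 4 3 4 5 8 7 8; return 7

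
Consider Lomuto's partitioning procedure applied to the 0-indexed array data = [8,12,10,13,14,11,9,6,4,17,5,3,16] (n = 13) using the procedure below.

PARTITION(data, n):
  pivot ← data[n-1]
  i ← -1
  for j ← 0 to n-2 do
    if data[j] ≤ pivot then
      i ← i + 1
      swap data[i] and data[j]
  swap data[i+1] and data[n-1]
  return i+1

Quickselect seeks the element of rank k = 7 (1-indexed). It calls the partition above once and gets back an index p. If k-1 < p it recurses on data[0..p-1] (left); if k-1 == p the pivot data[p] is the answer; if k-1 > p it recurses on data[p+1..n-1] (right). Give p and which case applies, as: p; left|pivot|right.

pivot=16, i=-1
j=0: 8≤16, i=0, swap(0,0) ⇒ [8,12,10,13,14,11,9,6,4,17,5,3,16]
j=1: 12≤16, i=1, swap(1,1) ⇒ [8,12,10,13,14,11,9,6,4,17,5,3,16]
j=2: 10≤16, i=2, swap(2,2) ⇒ [8,12,10,13,14,11,9,6,4,17,5,3,16]
j=3: 13≤16, i=3, swap(3,3) ⇒ [8,12,10,13,14,11,9,6,4,17,5,3,16]
j=4: 14≤16, i=4, swap(4,4) ⇒ [8,12,10,13,14,11,9,6,4,17,5,3,16]
j=5: 11≤16, i=5, swap(5,5) ⇒ [8,12,10,13,14,11,9,6,4,17,5,3,16]
j=6: 9≤16, i=6, swap(6,6) ⇒ [8,12,10,13,14,11,9,6,4,17,5,3,16]
j=7: 6≤16, i=7, swap(7,7) ⇒ [8,12,10,13,14,11,9,6,4,17,5,3,16]
j=8: 4≤16, i=8, swap(8,8) ⇒ [8,12,10,13,14,11,9,6,4,17,5,3,16]
j=9: 17>16, skip
j=10: 5≤16, i=9, swap(9,10) ⇒ [8,12,10,13,14,11,9,6,4,5,17,3,16]
j=11: 3≤16, i=10, swap(10,11) ⇒ [8,12,10,13,14,11,9,6,4,5,3,17,16]
swap(11,12) ⇒ [8,12,10,13,14,11,9,6,4,5,3,16,17]; return 11
p = 11; k-1 = 6 < 11 ⇒ left

11; left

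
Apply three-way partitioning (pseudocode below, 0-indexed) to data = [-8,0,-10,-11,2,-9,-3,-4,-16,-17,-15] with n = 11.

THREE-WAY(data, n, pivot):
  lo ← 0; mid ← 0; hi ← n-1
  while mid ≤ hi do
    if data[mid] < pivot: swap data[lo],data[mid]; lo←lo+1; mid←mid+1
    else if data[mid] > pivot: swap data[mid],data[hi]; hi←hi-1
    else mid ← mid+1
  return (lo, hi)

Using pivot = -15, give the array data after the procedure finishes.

[-17,-16,-15,2,-9,-3,-4,-11,-10,0,-8]

pivot = -15; lo=0, mid=0, hi=10
data[mid]=-8>-15: swap data[0],data[10]; hi=9 → [-15,0,-10,-11,2,-9,-3,-4,-16,-17,-8]
data[mid]=-15=-15: mid=1
data[mid]=0>-15: swap data[1],data[9]; hi=8 → [-15,-17,-10,-11,2,-9,-3,-4,-16,0,-8]
data[mid]=-17<-15: swap data[0],data[1]; lo=1,mid=2 → [-17,-15,-10,-11,2,-9,-3,-4,-16,0,-8]
data[mid]=-10>-15: swap data[2],data[8]; hi=7 → [-17,-15,-16,-11,2,-9,-3,-4,-10,0,-8]
data[mid]=-16<-15: swap data[1],data[2]; lo=2,mid=3 → [-17,-16,-15,-11,2,-9,-3,-4,-10,0,-8]
data[mid]=-11>-15: swap data[3],data[7]; hi=6 → [-17,-16,-15,-4,2,-9,-3,-11,-10,0,-8]
data[mid]=-4>-15: swap data[3],data[6]; hi=5 → [-17,-16,-15,-3,2,-9,-4,-11,-10,0,-8]
data[mid]=-3>-15: swap data[3],data[5]; hi=4 → [-17,-16,-15,-9,2,-3,-4,-11,-10,0,-8]
data[mid]=-9>-15: swap data[3],data[4]; hi=3 → [-17,-16,-15,2,-9,-3,-4,-11,-10,0,-8]
data[mid]=2>-15: swap data[3],data[3]; hi=2 → [-17,-16,-15,2,-9,-3,-4,-11,-10,0,-8]
end: lo=2, hi=2; data = [-17,-16,-15,2,-9,-3,-4,-11,-10,0,-8]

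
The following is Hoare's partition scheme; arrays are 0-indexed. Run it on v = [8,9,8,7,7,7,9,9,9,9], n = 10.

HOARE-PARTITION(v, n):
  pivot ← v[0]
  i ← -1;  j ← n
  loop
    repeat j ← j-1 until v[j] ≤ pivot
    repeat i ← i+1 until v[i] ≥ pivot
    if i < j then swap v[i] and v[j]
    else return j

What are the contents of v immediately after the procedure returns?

[7,7,7,8,9,8,9,9,9,9]

pivot=8
j stops at 5 (7), i stops at 0 (8); swap ⇒ [7,9,8,7,7,8,9,9,9,9]
j stops at 4 (7), i stops at 1 (9); swap ⇒ [7,7,8,7,9,8,9,9,9,9]
j stops at 3 (7), i stops at 2 (8); swap ⇒ [7,7,7,8,9,8,9,9,9,9]
j stops at 2, i stops at 3; i≥j ⇒ return 2. v=[7,7,7,8,9,8,9,9,9,9]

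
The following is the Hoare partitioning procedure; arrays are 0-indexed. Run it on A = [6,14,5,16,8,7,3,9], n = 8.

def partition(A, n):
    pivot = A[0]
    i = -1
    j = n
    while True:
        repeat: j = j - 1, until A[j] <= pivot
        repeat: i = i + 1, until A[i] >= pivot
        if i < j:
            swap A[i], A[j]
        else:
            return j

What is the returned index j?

1

pivot=6
j stops at 6 (3), i stops at 0 (6); swap ⇒ [3,14,5,16,8,7,6,9]
j stops at 2 (5), i stops at 1 (14); swap ⇒ [3,5,14,16,8,7,6,9]
j stops at 1, i stops at 2; i≥j ⇒ return 1. A=[3,5,14,16,8,7,6,9]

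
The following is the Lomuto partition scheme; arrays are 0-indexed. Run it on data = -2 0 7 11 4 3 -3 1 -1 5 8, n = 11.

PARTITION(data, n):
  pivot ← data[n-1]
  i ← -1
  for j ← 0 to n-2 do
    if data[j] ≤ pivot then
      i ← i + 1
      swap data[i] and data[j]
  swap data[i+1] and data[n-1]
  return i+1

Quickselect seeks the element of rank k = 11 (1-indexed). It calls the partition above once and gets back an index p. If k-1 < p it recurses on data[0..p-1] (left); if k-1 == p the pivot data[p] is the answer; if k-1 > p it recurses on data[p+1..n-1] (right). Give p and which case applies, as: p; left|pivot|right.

9; right

pivot=8, i=-1
j=0: -2≤8, i=0, swap(0,0) ⇒ -2 0 7 11 4 3 -3 1 -1 5 8
j=1: 0≤8, i=1, swap(1,1) ⇒ -2 0 7 11 4 3 -3 1 -1 5 8
j=2: 7≤8, i=2, swap(2,2) ⇒ -2 0 7 11 4 3 -3 1 -1 5 8
j=3: 11>8, skip
j=4: 4≤8, i=3, swap(3,4) ⇒ -2 0 7 4 11 3 -3 1 -1 5 8
j=5: 3≤8, i=4, swap(4,5) ⇒ -2 0 7 4 3 11 -3 1 -1 5 8
j=6: -3≤8, i=5, swap(5,6) ⇒ -2 0 7 4 3 -3 11 1 -1 5 8
j=7: 1≤8, i=6, swap(6,7) ⇒ -2 0 7 4 3 -3 1 11 -1 5 8
j=8: -1≤8, i=7, swap(7,8) ⇒ -2 0 7 4 3 -3 1 -1 11 5 8
j=9: 5≤8, i=8, swap(8,9) ⇒ -2 0 7 4 3 -3 1 -1 5 11 8
swap(9,10) ⇒ -2 0 7 4 3 -3 1 -1 5 8 11; return 9
p = 9; k-1 = 10 > 9 ⇒ right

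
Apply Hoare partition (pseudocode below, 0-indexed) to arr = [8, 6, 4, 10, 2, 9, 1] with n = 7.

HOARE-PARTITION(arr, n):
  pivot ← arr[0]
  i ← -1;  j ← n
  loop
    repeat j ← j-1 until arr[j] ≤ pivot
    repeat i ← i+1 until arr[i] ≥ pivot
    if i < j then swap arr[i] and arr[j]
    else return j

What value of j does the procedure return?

pivot=8
j stops at 6 (1), i stops at 0 (8); swap ⇒ [1, 6, 4, 10, 2, 9, 8]
j stops at 4 (2), i stops at 3 (10); swap ⇒ [1, 6, 4, 2, 10, 9, 8]
j stops at 3, i stops at 4; i≥j ⇒ return 3. arr=[1, 6, 4, 2, 10, 9, 8]

3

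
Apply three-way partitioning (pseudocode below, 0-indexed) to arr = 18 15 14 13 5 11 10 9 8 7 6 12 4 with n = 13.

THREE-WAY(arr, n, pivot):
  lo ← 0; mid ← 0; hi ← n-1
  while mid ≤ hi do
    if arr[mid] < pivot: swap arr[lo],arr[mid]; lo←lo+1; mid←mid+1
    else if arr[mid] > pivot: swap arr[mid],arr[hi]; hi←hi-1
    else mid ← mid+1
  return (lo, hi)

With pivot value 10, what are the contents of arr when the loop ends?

pivot = 10; lo=0, mid=0, hi=12
arr[mid]=18>10: swap arr[0],arr[12]; hi=11 → 4 15 14 13 5 11 10 9 8 7 6 12 18
arr[mid]=4<10: swap arr[0],arr[0]; lo=1,mid=1 → 4 15 14 13 5 11 10 9 8 7 6 12 18
arr[mid]=15>10: swap arr[1],arr[11]; hi=10 → 4 12 14 13 5 11 10 9 8 7 6 15 18
arr[mid]=12>10: swap arr[1],arr[10]; hi=9 → 4 6 14 13 5 11 10 9 8 7 12 15 18
arr[mid]=6<10: swap arr[1],arr[1]; lo=2,mid=2 → 4 6 14 13 5 11 10 9 8 7 12 15 18
arr[mid]=14>10: swap arr[2],arr[9]; hi=8 → 4 6 7 13 5 11 10 9 8 14 12 15 18
arr[mid]=7<10: swap arr[2],arr[2]; lo=3,mid=3 → 4 6 7 13 5 11 10 9 8 14 12 15 18
arr[mid]=13>10: swap arr[3],arr[8]; hi=7 → 4 6 7 8 5 11 10 9 13 14 12 15 18
arr[mid]=8<10: swap arr[3],arr[3]; lo=4,mid=4 → 4 6 7 8 5 11 10 9 13 14 12 15 18
arr[mid]=5<10: swap arr[4],arr[4]; lo=5,mid=5 → 4 6 7 8 5 11 10 9 13 14 12 15 18
arr[mid]=11>10: swap arr[5],arr[7]; hi=6 → 4 6 7 8 5 9 10 11 13 14 12 15 18
arr[mid]=9<10: swap arr[5],arr[5]; lo=6,mid=6 → 4 6 7 8 5 9 10 11 13 14 12 15 18
arr[mid]=10=10: mid=7
end: lo=6, hi=6; arr = 4 6 7 8 5 9 10 11 13 14 12 15 18

4 6 7 8 5 9 10 11 13 14 12 15 18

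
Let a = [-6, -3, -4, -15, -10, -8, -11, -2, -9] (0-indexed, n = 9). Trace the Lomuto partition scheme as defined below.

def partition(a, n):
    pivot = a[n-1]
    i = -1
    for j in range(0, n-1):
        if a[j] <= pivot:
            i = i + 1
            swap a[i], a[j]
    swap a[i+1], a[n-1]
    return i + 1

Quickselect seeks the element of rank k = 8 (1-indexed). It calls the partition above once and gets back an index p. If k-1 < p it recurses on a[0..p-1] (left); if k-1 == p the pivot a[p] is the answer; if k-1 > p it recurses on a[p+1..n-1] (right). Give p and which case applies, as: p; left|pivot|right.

pivot = a[8] = -9; i = -1
j=0: a[0]=-6 > -9 → no swap
j=1: a[1]=-3 > -9 → no swap
j=2: a[2]=-4 > -9 → no swap
j=3: a[3]=-15 ≤ -9 → i=0, swap a[0],a[3] → [-15, -3, -4, -6, -10, -8, -11, -2, -9]
j=4: a[4]=-10 ≤ -9 → i=1, swap a[1],a[4] → [-15, -10, -4, -6, -3, -8, -11, -2, -9]
j=5: a[5]=-8 > -9 → no swap
j=6: a[6]=-11 ≤ -9 → i=2, swap a[2],a[6] → [-15, -10, -11, -6, -3, -8, -4, -2, -9]
j=7: a[7]=-2 > -9 → no swap
final swap a[3],a[8] → [-15, -10, -11, -9, -3, -8, -4, -2, -6]; return 3
p = 3; k-1 = 7 > 3 ⇒ right

3; right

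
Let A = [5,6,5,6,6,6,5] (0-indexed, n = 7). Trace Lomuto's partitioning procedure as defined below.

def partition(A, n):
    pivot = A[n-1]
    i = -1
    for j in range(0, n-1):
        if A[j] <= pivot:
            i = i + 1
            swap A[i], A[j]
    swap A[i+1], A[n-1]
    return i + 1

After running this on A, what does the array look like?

[5,5,5,6,6,6,6]

pivot=5, i=-1
j=0: 5≤5, i=0, swap(0,0) ⇒ [5,6,5,6,6,6,5]
j=1: 6>5, skip
j=2: 5≤5, i=1, swap(1,2) ⇒ [5,5,6,6,6,6,5]
j=3: 6>5, skip
j=4: 6>5, skip
j=5: 6>5, skip
swap(2,6) ⇒ [5,5,5,6,6,6,6]; return 2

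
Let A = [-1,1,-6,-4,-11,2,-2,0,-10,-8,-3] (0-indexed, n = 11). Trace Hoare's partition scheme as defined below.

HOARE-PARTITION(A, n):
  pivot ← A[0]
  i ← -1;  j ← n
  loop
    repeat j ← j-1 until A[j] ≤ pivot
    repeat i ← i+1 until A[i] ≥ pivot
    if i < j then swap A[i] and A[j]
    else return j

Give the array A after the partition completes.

pivot = A[0] = -1; i = -1, j = 11
j→10 (A[10]=-3≤-1), i→0 (A[0]=-1≥-1); i<j, swap → [-3,1,-6,-4,-11,2,-2,0,-10,-8,-1]
j→9 (A[9]=-8≤-1), i→1 (A[1]=1≥-1); i<j, swap → [-3,-8,-6,-4,-11,2,-2,0,-10,1,-1]
j→8 (A[8]=-10≤-1), i→5 (A[5]=2≥-1); i<j, swap → [-3,-8,-6,-4,-11,-10,-2,0,2,1,-1]
j→6, i→7; i≥j, return j=6. A = [-3,-8,-6,-4,-11,-10,-2,0,2,1,-1]

[-3,-8,-6,-4,-11,-10,-2,0,2,1,-1]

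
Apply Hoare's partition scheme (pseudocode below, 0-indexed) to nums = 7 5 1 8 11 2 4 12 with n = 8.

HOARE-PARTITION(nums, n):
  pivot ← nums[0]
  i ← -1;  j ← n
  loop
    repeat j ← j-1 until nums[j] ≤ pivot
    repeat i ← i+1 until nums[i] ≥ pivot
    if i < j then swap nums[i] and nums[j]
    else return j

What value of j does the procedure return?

pivot = nums[0] = 7; i = -1, j = 8
j→6 (nums[6]=4≤7), i→0 (nums[0]=7≥7); i<j, swap → 4 5 1 8 11 2 7 12
j→5 (nums[5]=2≤7), i→3 (nums[3]=8≥7); i<j, swap → 4 5 1 2 11 8 7 12
j→3, i→4; i≥j, return j=3. nums = 4 5 1 2 11 8 7 12

3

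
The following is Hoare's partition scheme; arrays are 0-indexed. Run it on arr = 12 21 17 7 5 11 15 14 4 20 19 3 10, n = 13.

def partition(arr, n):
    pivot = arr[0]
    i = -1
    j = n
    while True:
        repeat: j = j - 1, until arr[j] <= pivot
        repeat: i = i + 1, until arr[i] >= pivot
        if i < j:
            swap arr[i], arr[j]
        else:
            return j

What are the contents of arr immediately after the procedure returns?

10 3 4 7 5 11 15 14 17 20 19 21 12

pivot = arr[0] = 12; i = -1, j = 13
j→12 (arr[12]=10≤12), i→0 (arr[0]=12≥12); i<j, swap → 10 21 17 7 5 11 15 14 4 20 19 3 12
j→11 (arr[11]=3≤12), i→1 (arr[1]=21≥12); i<j, swap → 10 3 17 7 5 11 15 14 4 20 19 21 12
j→8 (arr[8]=4≤12), i→2 (arr[2]=17≥12); i<j, swap → 10 3 4 7 5 11 15 14 17 20 19 21 12
j→5, i→6; i≥j, return j=5. arr = 10 3 4 7 5 11 15 14 17 20 19 21 12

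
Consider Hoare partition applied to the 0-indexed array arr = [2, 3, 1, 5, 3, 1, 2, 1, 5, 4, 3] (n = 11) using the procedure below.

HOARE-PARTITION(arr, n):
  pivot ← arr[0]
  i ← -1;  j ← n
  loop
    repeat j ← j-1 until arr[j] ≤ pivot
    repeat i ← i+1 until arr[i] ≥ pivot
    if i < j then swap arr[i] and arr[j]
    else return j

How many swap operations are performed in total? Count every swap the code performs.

3

pivot = arr[0] = 2; i = -1, j = 11
j→7 (arr[7]=1≤2), i→0 (arr[0]=2≥2); i<j, swap → [1, 3, 1, 5, 3, 1, 2, 2, 5, 4, 3]
j→6 (arr[6]=2≤2), i→1 (arr[1]=3≥2); i<j, swap → [1, 2, 1, 5, 3, 1, 3, 2, 5, 4, 3]
j→5 (arr[5]=1≤2), i→3 (arr[3]=5≥2); i<j, swap → [1, 2, 1, 1, 3, 5, 3, 2, 5, 4, 3]
j→3, i→4; i≥j, return j=3. arr = [1, 2, 1, 1, 3, 5, 3, 2, 5, 4, 3]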